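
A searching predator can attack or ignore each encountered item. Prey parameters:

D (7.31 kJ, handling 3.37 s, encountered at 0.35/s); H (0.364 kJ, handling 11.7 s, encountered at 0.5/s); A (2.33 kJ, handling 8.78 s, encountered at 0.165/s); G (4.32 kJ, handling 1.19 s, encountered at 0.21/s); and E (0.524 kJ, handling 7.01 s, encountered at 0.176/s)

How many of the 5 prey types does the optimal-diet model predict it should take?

E/h in descending order: G 3.63, D 2.17, A 0.265, E 0.0748, H 0.0311 kJ/s. The optimal diet is the largest prefix of this list for which every included type satisfies E_i/h_i > R on the types above it.
Rate on top 1: 0.7258. D: 2.17 > 0.7258 → include.
Rate on top 2: 1.427. A: 0.265 < 1.427 → exclude; stop.
Optimal diet: G, D — 2 of 5 types.

2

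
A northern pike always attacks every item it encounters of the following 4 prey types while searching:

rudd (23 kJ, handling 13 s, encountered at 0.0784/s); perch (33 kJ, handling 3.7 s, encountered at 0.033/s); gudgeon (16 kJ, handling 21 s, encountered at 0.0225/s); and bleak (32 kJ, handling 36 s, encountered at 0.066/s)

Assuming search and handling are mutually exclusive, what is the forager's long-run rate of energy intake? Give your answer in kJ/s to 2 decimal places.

1.08 kJ/s

R = (0.0784×23 + 0.033×33 + 0.0225×16 + 0.066×32) / (1 + 0.0784×13 + 0.033×3.7 + 0.0225×21 + 0.066×36) = 5.364/4.99 = 1.075 kJ/s.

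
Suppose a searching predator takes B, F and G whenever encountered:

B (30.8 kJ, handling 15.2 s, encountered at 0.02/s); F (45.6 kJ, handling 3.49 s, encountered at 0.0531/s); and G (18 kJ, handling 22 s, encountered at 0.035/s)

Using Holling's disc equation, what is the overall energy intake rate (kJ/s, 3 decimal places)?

Energy encountered per unit search time: 0.02×30.8 + 0.0531×45.6 + 0.035×18 = 3.667 kJ/s.
Handling time per unit search time: 0.02×15.2 + 0.0531×3.49 + 0.035×22 = 1.259.
Rate = 3.667/(1 + 1.259) = 1.623 kJ/s.

1.623 kJ/s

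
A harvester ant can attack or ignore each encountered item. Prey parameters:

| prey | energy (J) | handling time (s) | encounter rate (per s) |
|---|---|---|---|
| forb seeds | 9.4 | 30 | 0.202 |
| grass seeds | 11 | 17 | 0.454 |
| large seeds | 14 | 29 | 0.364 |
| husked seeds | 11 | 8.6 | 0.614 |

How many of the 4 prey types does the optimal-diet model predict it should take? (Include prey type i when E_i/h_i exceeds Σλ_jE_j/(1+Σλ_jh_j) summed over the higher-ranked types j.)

Rank by E/h (J/s): husked seeds 1.28, grass seeds 0.647, large seeds 0.483, forb seeds 0.313. Include each in turn until the next type's E/h falls below the running intake rate.
Rate on top 1: 1.075. grass seeds: 0.647 < 1.075 → exclude; stop.
Optimal diet: husked seeds — 1 of 4 types.

1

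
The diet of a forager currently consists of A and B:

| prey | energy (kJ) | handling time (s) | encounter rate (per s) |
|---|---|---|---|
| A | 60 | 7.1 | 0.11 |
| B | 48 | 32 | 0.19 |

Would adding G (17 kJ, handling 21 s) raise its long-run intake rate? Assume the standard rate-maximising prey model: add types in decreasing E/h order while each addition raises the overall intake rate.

No

On A and B alone, R = ΣλE/(1+Σλh) = 15.72/7.861 = 2 kJ/s.
G: E/h = 17/21 = 0.8095 kJ/s.
0.8095 < 2, so adding G would lower the average — exclude it.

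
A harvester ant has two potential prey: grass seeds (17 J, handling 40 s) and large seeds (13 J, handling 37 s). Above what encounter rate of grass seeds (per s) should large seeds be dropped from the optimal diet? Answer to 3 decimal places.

The zero-one rule: include large seeds iff E₂/h₂ > λE₁/(1+λh₁). Equality gives the switch point.
λE₁h₂ = E₂ + λE₂h₁ ⇒ λ = E₂/(E₁h₂ − E₂h₁) = 13/(629 − 520) = 0.1193 per s.

0.119 per s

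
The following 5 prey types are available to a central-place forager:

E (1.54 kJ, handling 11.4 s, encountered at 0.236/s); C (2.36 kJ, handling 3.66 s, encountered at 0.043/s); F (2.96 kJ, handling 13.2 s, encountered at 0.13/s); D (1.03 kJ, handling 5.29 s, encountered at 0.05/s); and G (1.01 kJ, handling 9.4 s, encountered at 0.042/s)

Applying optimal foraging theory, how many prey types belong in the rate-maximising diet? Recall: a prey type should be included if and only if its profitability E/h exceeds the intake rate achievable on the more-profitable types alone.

E/h in descending order: C 0.645, F 0.224, D 0.195, E 0.135, G 0.107 kJ/s. The optimal diet is the largest prefix of this list for which every included type satisfies E_i/h_i > R on the types above it.
Rate on top 1: 0.08768. F: 0.224 > 0.08768 → include.
Rate on top 2: 0.1692. D: 0.195 > 0.1692 → include.
Rate on top 3: 0.1714. E: 0.135 < 0.1714 → exclude; stop.
Optimal diet: C, F, D — 3 of 5 types.

3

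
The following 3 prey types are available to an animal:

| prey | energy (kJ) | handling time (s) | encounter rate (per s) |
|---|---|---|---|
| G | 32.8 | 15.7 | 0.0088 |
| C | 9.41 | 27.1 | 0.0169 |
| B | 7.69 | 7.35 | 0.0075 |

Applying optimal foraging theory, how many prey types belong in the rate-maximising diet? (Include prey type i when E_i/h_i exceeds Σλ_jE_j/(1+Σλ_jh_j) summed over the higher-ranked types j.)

Profitabilities (E/h, kJ/s): G 2.09, B 1.05, C 0.347. Add prey in this order while the next type's profitability exceeds the intake rate on those already taken.
Rate on top 1: 0.2536. B: 1.05 > 0.2536 → include.
Rate on top 2: 0.2902. C: 0.347 > 0.2902 → include.
Optimal diet: G, B, C — 3 of 3 types.

3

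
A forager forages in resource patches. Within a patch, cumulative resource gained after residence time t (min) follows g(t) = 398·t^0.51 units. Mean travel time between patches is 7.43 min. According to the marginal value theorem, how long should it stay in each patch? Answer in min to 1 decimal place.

7.7 min

By the marginal value theorem, leave when the instantaneous gain rate g'(t) equals the habitat-wide average g(t)/(T + t).
g'(t) = 0.51·398·t^-0.49. Setting 0.51·398·t^-0.49 = 398·t^0.51/(7.43+t) gives 0.51(7.43+t) = t, so 0.49·t = 0.51×7.43.
t* = 0.51×7.43/0.49 = 7.733 min.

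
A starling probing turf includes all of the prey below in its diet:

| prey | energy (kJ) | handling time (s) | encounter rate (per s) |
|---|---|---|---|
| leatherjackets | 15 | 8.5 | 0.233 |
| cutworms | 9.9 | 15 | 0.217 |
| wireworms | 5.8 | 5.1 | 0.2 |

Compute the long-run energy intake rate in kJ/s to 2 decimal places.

Energy encountered per unit search time: 0.233×15 + 0.217×9.9 + 0.2×5.8 = 6.803 kJ/s.
Handling time per unit search time: 0.233×8.5 + 0.217×15 + 0.2×5.1 = 6.255.
Rate = 6.803/(1 + 6.255) = 0.9377 kJ/s.

0.94 kJ/s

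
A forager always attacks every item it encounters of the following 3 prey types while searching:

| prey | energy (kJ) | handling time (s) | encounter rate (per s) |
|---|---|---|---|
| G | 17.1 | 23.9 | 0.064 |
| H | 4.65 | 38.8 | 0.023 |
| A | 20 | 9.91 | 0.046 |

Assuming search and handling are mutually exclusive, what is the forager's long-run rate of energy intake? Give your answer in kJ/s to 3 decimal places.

0.547 kJ/s

R = (0.064×17.1 + 0.023×4.65 + 0.046×20) / (1 + 0.064×23.9 + 0.023×38.8 + 0.046×9.91) = 2.121/3.878 = 0.547 kJ/s.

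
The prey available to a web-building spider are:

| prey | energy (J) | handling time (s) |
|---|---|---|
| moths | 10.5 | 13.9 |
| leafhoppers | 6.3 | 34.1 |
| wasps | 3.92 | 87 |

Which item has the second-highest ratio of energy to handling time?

Profitability E/h (J/s): moths = 10.5/13.9 = 0.755, leafhoppers = 6.3/34.1 = 0.185, wasps = 3.92/87 = 0.0451.
Ranked: moths > leafhoppers > wasps.

leafhoppers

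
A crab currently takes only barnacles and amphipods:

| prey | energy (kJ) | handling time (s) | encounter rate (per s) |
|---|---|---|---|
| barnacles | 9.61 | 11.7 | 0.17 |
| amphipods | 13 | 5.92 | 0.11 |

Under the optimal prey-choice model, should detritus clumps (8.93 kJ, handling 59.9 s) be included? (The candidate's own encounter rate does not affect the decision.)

No

On barnacles and amphipods alone, R = ΣλE/(1+Σλh) = 3.064/3.64 = 0.8416 kJ/s.
Profitability of detritus clumps: 8.93/59.9 = 0.1491 kJ/s.
0.1491 < 0.8416, so adding detritus clumps would lower the average — exclude it.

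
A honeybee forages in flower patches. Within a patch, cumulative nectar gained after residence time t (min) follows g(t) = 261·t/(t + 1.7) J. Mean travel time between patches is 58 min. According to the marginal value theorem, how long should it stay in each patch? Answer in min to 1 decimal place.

9.9 min

By the marginal value theorem, leave when the instantaneous gain rate g'(t) equals the habitat-wide average g(t)/(T + t).
g'(t) = 261·1.7/(t + 1.7)². Setting 261·1.7/(t+1.7)² = 261t/[(t+1.7)(58+t)] gives 1.7(58+t) = t(t+1.7), so t² = 1.7×58 = 98.6.
t* = √98.6 = 9.93 min.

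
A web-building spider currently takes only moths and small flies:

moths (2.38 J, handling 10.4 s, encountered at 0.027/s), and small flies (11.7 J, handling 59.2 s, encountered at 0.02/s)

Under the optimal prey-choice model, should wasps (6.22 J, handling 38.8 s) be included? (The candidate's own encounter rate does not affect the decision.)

Intake rate on the current diet: R = (0.027×2.38 + 0.02×11.7) / (1 + 0.027×10.4 + 0.02×59.2) = 0.2983/2.465 = 0.121 J/s.
Profitability of wasps: 6.22/38.8 = 0.1603 J/s.
0.1603 > 0.121, so adding wasps raises the average — include it.

Yes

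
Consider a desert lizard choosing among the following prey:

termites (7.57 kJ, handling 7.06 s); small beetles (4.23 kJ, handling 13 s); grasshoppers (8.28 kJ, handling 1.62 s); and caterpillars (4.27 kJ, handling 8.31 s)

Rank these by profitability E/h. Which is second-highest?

termites

In descending order of E/h:
grasshoppers: 8.28/1.62 = 5.11 kJ/s
termites: 7.57/7.06 = 1.07 kJ/s
caterpillars: 4.27/8.31 = 0.514 kJ/s
small beetles: 4.23/13 = 0.325 kJ/s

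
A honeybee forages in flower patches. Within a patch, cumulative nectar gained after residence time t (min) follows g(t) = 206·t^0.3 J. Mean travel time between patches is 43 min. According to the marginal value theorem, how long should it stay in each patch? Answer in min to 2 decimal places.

18.43 min

Optimal t* satisfies g'(t*) = g(t*)/(T + t*).
g'(t) = 0.3·206·t^-0.7. Setting 0.3·206·t^-0.7 = 206·t^0.3/(43+t) gives 0.3(43+t) = t, so 0.70·t = 0.3×43.
t* = 0.3×43/0.70 = 18.43 min.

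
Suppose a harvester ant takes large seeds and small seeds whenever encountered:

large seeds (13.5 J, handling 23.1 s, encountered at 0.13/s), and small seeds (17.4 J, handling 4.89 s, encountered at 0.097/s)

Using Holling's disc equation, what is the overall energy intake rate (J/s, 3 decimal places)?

Energy encountered per unit search time: 0.13×13.5 + 0.097×17.4 = 3.443 J/s.
Handling time per unit search time: 0.13×23.1 + 0.097×4.89 = 3.477.
Rate = 3.443/(1 + 3.477) = 0.7689 J/s.

0.769 J/s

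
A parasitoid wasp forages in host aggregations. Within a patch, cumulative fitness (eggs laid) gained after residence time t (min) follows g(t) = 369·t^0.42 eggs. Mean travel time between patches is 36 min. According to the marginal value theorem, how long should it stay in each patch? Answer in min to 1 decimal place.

Maximise g(t)/(T+t): set derivative to zero → g'(t)(T+t) = g(t).
g'(t) = 0.42·369·t^-0.58. Setting 0.42·369·t^-0.58 = 369·t^0.42/(36+t) gives 0.42(36+t) = t, so 0.58·t = 0.42×36.
t* = 0.42×36/0.58 = 26.07 min.

26.1 min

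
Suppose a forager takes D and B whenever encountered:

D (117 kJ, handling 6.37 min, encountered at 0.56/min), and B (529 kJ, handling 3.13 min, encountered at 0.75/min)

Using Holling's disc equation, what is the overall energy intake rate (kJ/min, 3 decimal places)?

66.853 kJ/min

R = (0.56×117 + 0.75×529) / (1 + 0.56×6.37 + 0.75×3.13) = 462.3/6.915 = 66.85 kJ/min.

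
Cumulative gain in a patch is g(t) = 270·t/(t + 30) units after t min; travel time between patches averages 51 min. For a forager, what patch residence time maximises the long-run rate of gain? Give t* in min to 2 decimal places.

Optimal t* satisfies g'(t*) = g(t*)/(T + t*).
g'(t) = 270·30/(t + 30)². Setting 270·30/(t+30)² = 270t/[(t+30)(51+t)] gives 30(51+t) = t(t+30), so t² = 30×51 = 1530.
t* = √1530 = 39.12 min.

39.12 min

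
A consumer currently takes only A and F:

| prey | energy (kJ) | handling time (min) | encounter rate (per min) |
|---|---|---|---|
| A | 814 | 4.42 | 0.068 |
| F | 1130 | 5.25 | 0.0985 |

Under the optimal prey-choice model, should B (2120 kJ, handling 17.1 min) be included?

On A and F alone, R = ΣλE/(1+Σλh) = 166.7/1.818 = 91.69 kJ/min.
B: E/h = 2120/17.1 = 124 kJ/min.
Since 124 > R, including B increases the long-run rate.

Yes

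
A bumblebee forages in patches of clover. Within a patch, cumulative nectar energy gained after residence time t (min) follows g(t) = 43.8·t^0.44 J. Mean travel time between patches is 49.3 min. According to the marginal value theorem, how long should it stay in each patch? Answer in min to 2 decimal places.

38.74 min

By the marginal value theorem, leave when the instantaneous gain rate g'(t) equals the habitat-wide average g(t)/(T + t).
g'(t) = 0.44·43.8·t^-0.56. Setting 0.44·43.8·t^-0.56 = 43.8·t^0.44/(49.3+t) gives 0.44(49.3+t) = t, so 0.56·t = 0.44×49.3.
t* = 0.44×49.3/0.56 = 38.74 min.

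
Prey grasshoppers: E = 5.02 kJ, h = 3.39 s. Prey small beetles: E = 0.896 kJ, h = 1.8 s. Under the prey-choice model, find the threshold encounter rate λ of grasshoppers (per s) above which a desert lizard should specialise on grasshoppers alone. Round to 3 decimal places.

0.149 per s

At the threshold, the rate on grasshoppers alone equals the profitability of small beetles: λ·5.02/(1 + λ·3.39) = 0.896/1.8 = 0.4978.
Rearranging, λ(5.02 − 0.4978×3.39) = 0.4978, so λ = 0.4978/3.333 = 0.1494 per s.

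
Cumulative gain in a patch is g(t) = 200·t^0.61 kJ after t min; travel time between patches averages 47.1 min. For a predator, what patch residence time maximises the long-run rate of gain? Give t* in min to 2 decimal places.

73.67 min

By the marginal value theorem, leave when the instantaneous gain rate g'(t) equals the habitat-wide average g(t)/(T + t).
g'(t) = 0.61·200·t^-0.39. Setting 0.61·200·t^-0.39 = 200·t^0.61/(47.1+t) gives 0.61(47.1+t) = t, so 0.39·t = 0.61×47.1.
t* = 0.61×47.1/0.39 = 73.67 min.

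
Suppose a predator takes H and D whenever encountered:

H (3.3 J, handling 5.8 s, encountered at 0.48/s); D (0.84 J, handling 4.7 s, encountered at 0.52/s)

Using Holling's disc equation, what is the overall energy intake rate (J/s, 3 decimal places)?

R = Σλ_iE_i / (1 + Σλ_ih_i)
Numerator: 0.48×3.3 + 0.52×0.84 = 2.021
Denominator: 1 + 0.48×5.8 + 0.52×4.7 = 6.228
R = 2.021/6.228 = 0.3245 J/s

0.324 J/s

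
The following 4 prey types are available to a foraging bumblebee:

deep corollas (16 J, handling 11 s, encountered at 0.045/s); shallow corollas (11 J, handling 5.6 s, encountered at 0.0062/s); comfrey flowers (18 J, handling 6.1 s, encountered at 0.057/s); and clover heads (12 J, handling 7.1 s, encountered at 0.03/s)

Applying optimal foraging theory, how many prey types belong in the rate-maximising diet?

E/h in descending order: comfrey flowers 2.95, shallow corollas 1.96, clover heads 1.69, deep corollas 1.45 J/s. The optimal diet is the largest prefix of this list for which every included type satisfies E_i/h_i > R on the types above it.
Rate on top 1: 0.7613. shallow corollas: 1.96 > 0.7613 → include.
Rate on top 2: 0.7915. clover heads: 1.69 > 0.7915 → include.
Rate on top 3: 0.9115. deep corollas: 1.45 > 0.9115 → include.
Optimal diet: comfrey flowers, shallow corollas, clover heads, deep corollas — 4 of 4 types.

4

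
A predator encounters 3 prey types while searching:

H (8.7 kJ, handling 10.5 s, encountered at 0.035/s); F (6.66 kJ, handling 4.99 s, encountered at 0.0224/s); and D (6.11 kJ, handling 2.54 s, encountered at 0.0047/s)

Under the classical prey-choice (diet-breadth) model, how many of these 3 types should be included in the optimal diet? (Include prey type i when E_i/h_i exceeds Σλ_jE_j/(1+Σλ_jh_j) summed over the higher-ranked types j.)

3

E/h in descending order: D 2.41, F 1.33, H 0.829 kJ/s. The optimal diet is the largest prefix of this list for which every included type satisfies E_i/h_i > R on the types above it.
Rate on top 1: 0.02838. F: 1.33 > 0.02838 → include.
Rate on top 2: 0.1583. H: 0.829 > 0.1583 → include.
Optimal diet: D, F, H — 3 of 3 types.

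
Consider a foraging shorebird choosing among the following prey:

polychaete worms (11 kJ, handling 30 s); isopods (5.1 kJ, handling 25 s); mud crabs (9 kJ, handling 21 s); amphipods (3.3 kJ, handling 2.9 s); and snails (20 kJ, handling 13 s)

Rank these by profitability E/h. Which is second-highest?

amphipods

In descending order of E/h:
snails: 20/13 = 1.54 kJ/s
amphipods: 3.3/2.9 = 1.14 kJ/s
mud crabs: 9/21 = 0.429 kJ/s
polychaete worms: 11/30 = 0.367 kJ/s
isopods: 5.1/25 = 0.204 kJ/s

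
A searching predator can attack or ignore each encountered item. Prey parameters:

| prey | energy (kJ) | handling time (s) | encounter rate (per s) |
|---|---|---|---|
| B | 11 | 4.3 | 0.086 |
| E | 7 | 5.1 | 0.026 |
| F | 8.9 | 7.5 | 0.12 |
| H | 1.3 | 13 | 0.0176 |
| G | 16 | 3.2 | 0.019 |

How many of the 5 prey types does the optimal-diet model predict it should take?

E/h in descending order: G 5, B 2.56, E 1.37, F 1.19, H 0.1 kJ/s. The optimal diet is the largest prefix of this list for which every included type satisfies E_i/h_i > R on the types above it.
Rate on top 1: 0.2866. B: 2.56 > 0.2866 → include.
Rate on top 2: 0.8738. E: 1.37 > 0.8738 → include.
Rate on top 3: 0.9161. F: 1.19 > 0.9161 → include.
Rate on top 4: 1.015. H: 0.1 < 1.015 → exclude; stop.
Optimal diet: G, B, E, F — 4 of 5 types.

4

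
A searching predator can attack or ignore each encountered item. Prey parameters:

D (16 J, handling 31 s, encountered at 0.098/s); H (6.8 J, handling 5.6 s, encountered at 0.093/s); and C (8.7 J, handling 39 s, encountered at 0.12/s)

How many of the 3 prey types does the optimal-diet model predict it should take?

E/h in descending order: H 1.21, D 0.516, C 0.223 J/s. The optimal diet is the largest prefix of this list for which every included type satisfies E_i/h_i > R on the types above it.
Rate on top 1: 0.4158. D: 0.516 > 0.4158 → include.
Rate on top 2: 0.4827. C: 0.223 < 0.4827 → exclude; stop.
Optimal diet: H, D — 2 of 3 types.

2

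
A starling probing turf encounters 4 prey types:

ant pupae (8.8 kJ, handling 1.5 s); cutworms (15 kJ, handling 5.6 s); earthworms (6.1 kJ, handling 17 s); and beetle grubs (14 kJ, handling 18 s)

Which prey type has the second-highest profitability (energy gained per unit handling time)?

Profitability E/h (kJ/s): ant pupae = 8.8/1.5 = 5.87, cutworms = 15/5.6 = 2.68, earthworms = 6.1/17 = 0.359, beetle grubs = 14/18 = 0.778.
Ranked: ant pupae > cutworms > beetle grubs > earthworms.

cutworms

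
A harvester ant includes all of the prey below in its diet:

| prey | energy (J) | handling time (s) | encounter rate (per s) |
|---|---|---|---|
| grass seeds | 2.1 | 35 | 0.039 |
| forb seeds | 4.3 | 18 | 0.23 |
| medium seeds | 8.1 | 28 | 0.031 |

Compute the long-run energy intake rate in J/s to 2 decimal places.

Energy encountered per unit search time: 0.039×2.1 + 0.23×4.3 + 0.031×8.1 = 1.322 J/s.
Handling time per unit search time: 0.039×35 + 0.23×18 + 0.031×28 = 6.373.
Rate = 1.322/(1 + 6.373) = 0.1793 J/s.

0.18 J/s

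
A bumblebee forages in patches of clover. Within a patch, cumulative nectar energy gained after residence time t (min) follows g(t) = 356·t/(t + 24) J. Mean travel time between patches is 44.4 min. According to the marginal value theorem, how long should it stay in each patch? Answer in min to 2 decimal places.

32.64 min

By the marginal value theorem, leave when the instantaneous gain rate g'(t) equals the habitat-wide average g(t)/(T + t).
g'(t) = 356·24/(t + 24)². Setting 356·24/(t+24)² = 356t/[(t+24)(44.4+t)] gives 24(44.4+t) = t(t+24), so t² = 24×44.4 = 1066.
t* = √1066 = 32.64 min.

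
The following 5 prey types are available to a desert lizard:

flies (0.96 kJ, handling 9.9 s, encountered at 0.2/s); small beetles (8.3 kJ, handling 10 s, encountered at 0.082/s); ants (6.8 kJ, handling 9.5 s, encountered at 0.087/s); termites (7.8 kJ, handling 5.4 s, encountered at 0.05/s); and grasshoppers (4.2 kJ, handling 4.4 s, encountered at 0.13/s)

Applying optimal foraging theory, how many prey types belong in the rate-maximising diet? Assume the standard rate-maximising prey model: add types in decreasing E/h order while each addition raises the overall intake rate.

4

Rank by E/h (kJ/s): termites 1.44, grasshoppers 0.955, small beetles 0.83, ants 0.716, flies 0.097. Include each in turn until the next type's E/h falls below the running intake rate.
Rate on top 1: 0.3071. grasshoppers: 0.955 > 0.3071 → include.
Rate on top 2: 0.5081. small beetles: 0.83 > 0.5081 → include.
Rate on top 3: 0.6073. ants: 0.716 > 0.6073 → include.
Rate on top 4: 0.633. flies: 0.097 < 0.633 → exclude; stop.
Optimal diet: termites, grasshoppers, small beetles, ants — 4 of 5 types.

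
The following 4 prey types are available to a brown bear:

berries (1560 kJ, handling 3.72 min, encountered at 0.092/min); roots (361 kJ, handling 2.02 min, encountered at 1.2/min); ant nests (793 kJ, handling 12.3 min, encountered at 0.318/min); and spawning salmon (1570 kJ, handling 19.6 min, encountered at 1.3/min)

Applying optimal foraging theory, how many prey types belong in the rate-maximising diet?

Profitabilities (E/h, kJ/min): berries 419, roots 179, spawning salmon 80.1, ant nests 64.5. Add prey in this order while the next type's profitability exceeds the intake rate on those already taken.
Rate on top 1: 106.9. roots: 179 > 106.9 → include.
Rate on top 2: 153.1. spawning salmon: 80.1 < 153.1 → exclude; stop.
Optimal diet: berries, roots — 2 of 4 types.

2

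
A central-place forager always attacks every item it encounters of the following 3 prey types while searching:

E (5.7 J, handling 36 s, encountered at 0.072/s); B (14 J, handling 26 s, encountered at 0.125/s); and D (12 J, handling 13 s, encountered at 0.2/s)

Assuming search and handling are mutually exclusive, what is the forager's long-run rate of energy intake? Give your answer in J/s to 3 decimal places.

Energy encountered per unit search time: 0.072×5.7 + 0.125×14 + 0.2×12 = 4.56 J/s.
Handling time per unit search time: 0.072×36 + 0.125×26 + 0.2×13 = 8.442.
Rate = 4.56/(1 + 8.442) = 0.483 J/s.

0.483 J/s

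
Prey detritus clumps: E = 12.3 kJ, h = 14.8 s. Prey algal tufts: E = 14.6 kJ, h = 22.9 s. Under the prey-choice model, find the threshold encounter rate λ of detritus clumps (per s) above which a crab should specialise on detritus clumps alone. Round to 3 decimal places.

The zero-one rule: include algal tufts iff E₂/h₂ > λE₁/(1+λh₁). Equality gives the switch point.
λE₁h₂ = E₂ + λE₂h₁ ⇒ λ = E₂/(E₁h₂ − E₂h₁) = 14.6/(281.7 − 216.1) = 0.2226 per s.

0.223 per s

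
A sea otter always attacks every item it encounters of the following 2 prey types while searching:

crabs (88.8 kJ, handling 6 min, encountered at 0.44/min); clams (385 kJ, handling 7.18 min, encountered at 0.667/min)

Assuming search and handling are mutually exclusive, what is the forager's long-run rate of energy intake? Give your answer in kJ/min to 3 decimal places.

Energy encountered per unit search time: 0.44×88.8 + 0.667×385 = 295.9 kJ/min.
Handling time per unit search time: 0.44×6 + 0.667×7.18 = 7.429.
Rate = 295.9/(1 + 7.429) = 35.1 kJ/min.

35.101 kJ/min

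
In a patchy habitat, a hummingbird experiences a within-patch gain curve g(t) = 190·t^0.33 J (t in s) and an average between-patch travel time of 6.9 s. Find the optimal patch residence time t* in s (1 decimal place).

3.4 s

Optimal t* satisfies g'(t*) = g(t*)/(T + t*).
g'(t) = 0.33·190·t^-0.67. Setting 0.33·190·t^-0.67 = 190·t^0.33/(6.9+t) gives 0.33(6.9+t) = t, so 0.67·t = 0.33×6.9.
t* = 0.33×6.9/0.67 = 3.399 s.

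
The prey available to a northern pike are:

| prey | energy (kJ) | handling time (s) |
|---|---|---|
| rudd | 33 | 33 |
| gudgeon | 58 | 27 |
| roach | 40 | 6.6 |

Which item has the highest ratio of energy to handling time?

roach

In descending order of E/h:
roach: 40/6.6 = 6.06 kJ/s
gudgeon: 58/27 = 2.15 kJ/s
rudd: 33/33 = 1 kJ/s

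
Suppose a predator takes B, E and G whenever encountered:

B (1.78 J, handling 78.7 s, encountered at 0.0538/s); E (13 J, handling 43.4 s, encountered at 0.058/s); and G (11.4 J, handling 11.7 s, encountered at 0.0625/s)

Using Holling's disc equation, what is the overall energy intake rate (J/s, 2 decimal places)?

0.18 J/s

Energy encountered per unit search time: 0.0538×1.78 + 0.058×13 + 0.0625×11.4 = 1.562 J/s.
Handling time per unit search time: 0.0538×78.7 + 0.058×43.4 + 0.0625×11.7 = 7.483.
Rate = 1.562/(1 + 7.483) = 0.1842 J/s.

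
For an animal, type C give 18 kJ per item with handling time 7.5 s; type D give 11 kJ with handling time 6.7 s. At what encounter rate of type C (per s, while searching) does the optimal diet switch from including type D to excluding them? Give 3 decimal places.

Drop type D once their profitability E₂/h₂ falls below the rate achievable on type C alone: E₂/h₂ = λE₁/(1 + λh₁).
Solve for λ: λE₁h₂ = E₂(1 + λh₁) → λ(E₁h₂ − E₂h₁) = E₂ → λ = E₂/(E₁h₂ − E₂h₁).
λ = 11/(18×6.7 − 11×7.5) = 11/38.1 = 0.2887 per s.

0.289 per s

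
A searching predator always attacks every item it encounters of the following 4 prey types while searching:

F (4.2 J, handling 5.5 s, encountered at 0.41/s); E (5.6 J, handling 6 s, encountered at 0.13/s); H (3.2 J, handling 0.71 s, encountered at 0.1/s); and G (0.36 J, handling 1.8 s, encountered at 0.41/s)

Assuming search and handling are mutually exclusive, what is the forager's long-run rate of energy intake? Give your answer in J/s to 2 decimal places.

R = Σλ_iE_i / (1 + Σλ_ih_i)
Numerator: 0.41×4.2 + 0.13×5.6 + 0.1×3.2 + 0.41×0.36 = 2.918
Denominator: 1 + 0.41×5.5 + 0.13×6 + 0.1×0.71 + 0.41×1.8 = 4.844
R = 2.918/4.844 = 0.6023 J/s

0.60 J/s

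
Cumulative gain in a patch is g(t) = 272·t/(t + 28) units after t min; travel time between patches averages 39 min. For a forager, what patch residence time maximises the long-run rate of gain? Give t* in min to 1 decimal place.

33.0 min

Maximise g(t)/(T+t): set derivative to zero → g'(t)(T+t) = g(t).
g'(t) = 272·28/(t + 28)². Setting 272·28/(t+28)² = 272t/[(t+28)(39+t)] gives 28(39+t) = t(t+28), so t² = 28×39 = 1092.
t* = √1092 = 33.05 min.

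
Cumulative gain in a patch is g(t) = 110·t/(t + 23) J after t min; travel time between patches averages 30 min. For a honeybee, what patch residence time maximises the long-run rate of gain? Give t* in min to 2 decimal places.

26.27 min

Maximise g(t)/(T+t): set derivative to zero → g'(t)(T+t) = g(t).
g'(t) = 110·23/(t + 23)². Setting 110·23/(t+23)² = 110t/[(t+23)(30+t)] gives 23(30+t) = t(t+23), so t² = 23×30 = 690.
t* = √690 = 26.27 min.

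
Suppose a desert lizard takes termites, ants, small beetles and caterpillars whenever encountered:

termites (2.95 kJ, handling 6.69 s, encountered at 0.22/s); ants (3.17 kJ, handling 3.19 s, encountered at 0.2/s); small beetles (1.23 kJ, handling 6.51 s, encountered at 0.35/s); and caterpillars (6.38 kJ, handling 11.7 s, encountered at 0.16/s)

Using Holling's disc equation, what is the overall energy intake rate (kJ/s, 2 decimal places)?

Energy encountered per unit search time: 0.22×2.95 + 0.2×3.17 + 0.35×1.23 + 0.16×6.38 = 2.734 kJ/s.
Handling time per unit search time: 0.22×6.69 + 0.2×3.19 + 0.35×6.51 + 0.16×11.7 = 6.26.
Rate = 2.734/(1 + 6.26) = 0.3766 kJ/s.

0.38 kJ/s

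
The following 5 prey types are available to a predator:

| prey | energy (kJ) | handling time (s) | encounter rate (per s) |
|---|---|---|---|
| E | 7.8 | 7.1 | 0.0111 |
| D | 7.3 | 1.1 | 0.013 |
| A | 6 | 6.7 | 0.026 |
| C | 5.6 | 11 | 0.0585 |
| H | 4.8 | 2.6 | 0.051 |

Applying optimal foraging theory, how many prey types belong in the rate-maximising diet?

5

Profitabilities (E/h, kJ/s): D 6.64, H 1.85, E 1.1, A 0.896, C 0.509. Add prey in this order while the next type's profitability exceeds the intake rate on those already taken.
Rate on top 1: 0.09356. H: 1.85 > 0.09356 → include.
Rate on top 2: 0.2962. E: 1.1 > 0.2962 → include.
Rate on top 3: 0.3478. A: 0.896 > 0.3478 → include.
Rate on top 4: 0.4159. C: 0.509 > 0.4159 → include.
Optimal diet: D, H, E, A, C — 5 of 5 types.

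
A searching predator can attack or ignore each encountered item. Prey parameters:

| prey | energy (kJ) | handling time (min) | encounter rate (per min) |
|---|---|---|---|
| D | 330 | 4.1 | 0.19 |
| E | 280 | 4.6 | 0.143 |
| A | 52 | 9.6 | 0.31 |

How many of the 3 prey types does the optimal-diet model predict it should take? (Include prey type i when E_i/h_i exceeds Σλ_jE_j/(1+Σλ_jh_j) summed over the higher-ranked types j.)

E/h in descending order: D 80.5, E 60.9, A 5.42 kJ/min. The optimal diet is the largest prefix of this list for which every included type satisfies E_i/h_i > R on the types above it.
Rate on top 1: 35.24. E: 60.9 > 35.24 → include.
Rate on top 2: 42.16. A: 5.42 < 42.16 → exclude; stop.
Optimal diet: D, E — 2 of 3 types.

2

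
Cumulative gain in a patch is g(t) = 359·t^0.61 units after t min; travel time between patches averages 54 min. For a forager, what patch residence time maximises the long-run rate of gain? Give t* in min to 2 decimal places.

Maximise g(t)/(T+t): set derivative to zero → g'(t)(T+t) = g(t).
g'(t) = 0.61·359·t^-0.39. Setting 0.61·359·t^-0.39 = 359·t^0.61/(54+t) gives 0.61(54+t) = t, so 0.39·t = 0.61×54.
t* = 0.61×54/0.39 = 84.46 min.

84.46 min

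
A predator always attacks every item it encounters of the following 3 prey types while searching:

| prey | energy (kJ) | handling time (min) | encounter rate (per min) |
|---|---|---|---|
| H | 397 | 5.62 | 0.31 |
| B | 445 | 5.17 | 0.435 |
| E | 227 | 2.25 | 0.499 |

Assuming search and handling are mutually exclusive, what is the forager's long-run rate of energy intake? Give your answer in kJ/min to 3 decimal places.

R = (0.31×397 + 0.435×445 + 0.499×227) / (1 + 0.31×5.62 + 0.435×5.17 + 0.499×2.25) = 429.9/6.114 = 70.32 kJ/min.

70.318 kJ/min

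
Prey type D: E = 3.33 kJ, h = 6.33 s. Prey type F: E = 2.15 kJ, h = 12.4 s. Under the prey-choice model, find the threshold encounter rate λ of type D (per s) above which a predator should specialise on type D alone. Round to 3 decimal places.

0.078 per s

At the threshold, the rate on type D alone equals the profitability of type F: λ·3.33/(1 + λ·6.33) = 2.15/12.4 = 0.1734.
Rearranging, λ(3.33 − 0.1734×6.33) = 0.1734, so λ = 0.1734/2.232 = 0.07767 per s.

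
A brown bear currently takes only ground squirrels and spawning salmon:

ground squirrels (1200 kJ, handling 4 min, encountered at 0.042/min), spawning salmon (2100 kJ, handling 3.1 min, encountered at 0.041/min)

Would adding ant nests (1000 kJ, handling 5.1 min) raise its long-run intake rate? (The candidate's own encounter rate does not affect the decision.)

Yes

On ground squirrels and spawning salmon alone, R = ΣλE/(1+Σλh) = 136.5/1.295 = 105.4 kJ/min.
ant nests: E/h = 1000/5.1 = 196.1 kJ/min.
Since 196.1 > R, including ant nests increases the long-run rate.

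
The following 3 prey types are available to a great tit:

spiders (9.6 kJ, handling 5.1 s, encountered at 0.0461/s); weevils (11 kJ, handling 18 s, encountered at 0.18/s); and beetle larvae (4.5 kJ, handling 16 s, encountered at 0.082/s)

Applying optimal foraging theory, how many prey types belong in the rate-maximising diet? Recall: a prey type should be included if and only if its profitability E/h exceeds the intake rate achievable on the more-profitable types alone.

Profitabilities (E/h, kJ/s): spiders 1.88, weevils 0.611, beetle larvae 0.281. Add prey in this order while the next type's profitability exceeds the intake rate on those already taken.
Rate on top 1: 0.3583. weevils: 0.611 > 0.3583 → include.
Rate on top 2: 0.5413. beetle larvae: 0.281 < 0.5413 → exclude; stop.
Optimal diet: spiders, weevils — 2 of 3 types.

2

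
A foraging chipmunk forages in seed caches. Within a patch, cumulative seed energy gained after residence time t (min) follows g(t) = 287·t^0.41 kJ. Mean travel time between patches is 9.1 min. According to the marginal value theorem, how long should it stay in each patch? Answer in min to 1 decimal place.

6.3 min

By the marginal value theorem, leave when the instantaneous gain rate g'(t) equals the habitat-wide average g(t)/(T + t).
g'(t) = 0.41·287·t^-0.59. Setting 0.41·287·t^-0.59 = 287·t^0.41/(9.1+t) gives 0.41(9.1+t) = t, so 0.59·t = 0.41×9.1.
t* = 0.41×9.1/0.59 = 6.324 min.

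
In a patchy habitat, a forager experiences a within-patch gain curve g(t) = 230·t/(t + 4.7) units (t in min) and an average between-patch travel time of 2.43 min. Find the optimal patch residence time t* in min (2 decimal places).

3.38 min

By the marginal value theorem, leave when the instantaneous gain rate g'(t) equals the habitat-wide average g(t)/(T + t).
g'(t) = 230·4.7/(t + 4.7)². Setting 230·4.7/(t+4.7)² = 230t/[(t+4.7)(2.43+t)] gives 4.7(2.43+t) = t(t+4.7), so t² = 4.7×2.43 = 11.42.
t* = √11.42 = 3.379 min.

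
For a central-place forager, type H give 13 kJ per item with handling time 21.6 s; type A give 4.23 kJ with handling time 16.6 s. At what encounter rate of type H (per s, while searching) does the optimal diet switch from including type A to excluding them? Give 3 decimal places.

Drop type A once their profitability E₂/h₂ falls below the rate achievable on type H alone: E₂/h₂ = λE₁/(1 + λh₁).
Solve for λ: λE₁h₂ = E₂(1 + λh₁) → λ(E₁h₂ − E₂h₁) = E₂ → λ = E₂/(E₁h₂ − E₂h₁).
λ = 4.23/(13×16.6 − 4.23×21.6) = 4.23/124.4 = 0.03399 per s.

0.034 per s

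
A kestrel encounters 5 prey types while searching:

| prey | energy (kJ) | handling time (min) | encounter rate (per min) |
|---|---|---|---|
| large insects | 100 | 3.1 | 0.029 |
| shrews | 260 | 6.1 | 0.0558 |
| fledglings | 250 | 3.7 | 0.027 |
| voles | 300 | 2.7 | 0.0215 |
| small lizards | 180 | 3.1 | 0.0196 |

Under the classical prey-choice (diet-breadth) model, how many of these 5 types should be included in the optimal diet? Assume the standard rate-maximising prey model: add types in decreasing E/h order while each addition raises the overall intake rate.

Profitabilities (E/h, kJ/min): voles 111, fledglings 67.6, small lizards 58.1, shrews 42.6, large insects 32.3. Add prey in this order while the next type's profitability exceeds the intake rate on those already taken.
Rate on top 1: 6.096. fledglings: 67.6 > 6.096 → include.
Rate on top 2: 11.4. small lizards: 58.1 > 11.4 → include.
Rate on top 3: 13.73. shrews: 42.6 > 13.73 → include.
Rate on top 4: 20.03. large insects: 32.3 > 20.03 → include.
Optimal diet: voles, fledglings, small lizards, shrews, large insects — 5 of 5 types.

5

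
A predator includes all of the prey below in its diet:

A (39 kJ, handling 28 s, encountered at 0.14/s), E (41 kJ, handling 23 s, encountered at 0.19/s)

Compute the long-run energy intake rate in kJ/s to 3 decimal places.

Energy encountered per unit search time: 0.14×39 + 0.19×41 = 13.25 kJ/s.
Handling time per unit search time: 0.14×28 + 0.19×23 = 8.29.
Rate = 13.25/(1 + 8.29) = 1.426 kJ/s.

1.426 kJ/s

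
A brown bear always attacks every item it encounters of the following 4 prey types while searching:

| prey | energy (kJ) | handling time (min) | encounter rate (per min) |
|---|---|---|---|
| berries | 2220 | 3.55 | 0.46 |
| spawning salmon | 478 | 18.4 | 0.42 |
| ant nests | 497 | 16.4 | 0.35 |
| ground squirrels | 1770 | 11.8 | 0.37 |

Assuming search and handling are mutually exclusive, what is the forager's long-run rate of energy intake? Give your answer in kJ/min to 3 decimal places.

Energy encountered per unit search time: 0.46×2220 + 0.42×478 + 0.35×497 + 0.37×1770 = 2051 kJ/min.
Handling time per unit search time: 0.46×3.55 + 0.42×18.4 + 0.35×16.4 + 0.37×11.8 = 19.47.
Rate = 2051/(1 + 19.47) = 100.2 kJ/min.

100.201 kJ/min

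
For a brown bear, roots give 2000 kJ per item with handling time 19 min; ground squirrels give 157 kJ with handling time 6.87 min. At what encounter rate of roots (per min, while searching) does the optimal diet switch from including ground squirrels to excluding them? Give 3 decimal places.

0.015 per min

At the threshold, the rate on roots alone equals the profitability of ground squirrels: λ·2000/(1 + λ·19) = 157/6.87 = 22.85.
Rearranging, λ(2000 − 22.85×19) = 22.85, so λ = 22.85/1566 = 0.0146 per min.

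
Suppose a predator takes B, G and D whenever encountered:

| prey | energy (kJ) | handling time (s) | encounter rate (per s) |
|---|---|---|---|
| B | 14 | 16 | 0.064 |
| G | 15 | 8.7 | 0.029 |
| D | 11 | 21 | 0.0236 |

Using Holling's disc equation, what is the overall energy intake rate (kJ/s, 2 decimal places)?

R = (0.064×14 + 0.029×15 + 0.0236×11) / (1 + 0.064×16 + 0.029×8.7 + 0.0236×21) = 1.591/2.772 = 0.5738 kJ/s.

0.57 kJ/s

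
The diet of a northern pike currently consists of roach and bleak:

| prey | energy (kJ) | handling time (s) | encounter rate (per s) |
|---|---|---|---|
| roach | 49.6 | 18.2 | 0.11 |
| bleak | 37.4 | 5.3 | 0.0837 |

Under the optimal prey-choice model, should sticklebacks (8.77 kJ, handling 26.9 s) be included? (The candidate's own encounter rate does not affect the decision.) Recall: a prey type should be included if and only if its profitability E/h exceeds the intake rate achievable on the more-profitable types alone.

No

Current rate: (0.11×49.6 + 0.0837×37.4)/(1 + 0.11×18.2 + 0.0837×5.3) = 2.492 kJ/s.
Profitability of sticklebacks: 8.77/26.9 = 0.326 kJ/s.
0.326 < 2.492, so adding sticklebacks would lower the average — exclude it.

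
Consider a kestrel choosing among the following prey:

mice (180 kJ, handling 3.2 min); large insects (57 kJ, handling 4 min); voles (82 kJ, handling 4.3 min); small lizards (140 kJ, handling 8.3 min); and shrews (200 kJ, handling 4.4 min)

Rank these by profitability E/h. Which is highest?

mice

Profitability E/h (kJ/min): mice = 180/3.2 = 56.2, large insects = 57/4 = 14.2, voles = 82/4.3 = 19.1, small lizards = 140/8.3 = 16.9, shrews = 200/4.4 = 45.5.
Ranked: mice > shrews > voles > small lizards > large insects.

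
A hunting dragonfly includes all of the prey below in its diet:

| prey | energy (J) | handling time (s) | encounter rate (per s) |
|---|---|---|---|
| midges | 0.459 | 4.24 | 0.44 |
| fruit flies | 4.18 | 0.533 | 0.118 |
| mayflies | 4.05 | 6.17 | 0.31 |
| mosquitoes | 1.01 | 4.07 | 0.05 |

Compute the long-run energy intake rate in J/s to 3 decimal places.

R = (0.44×0.459 + 0.118×4.18 + 0.31×4.05 + 0.05×1.01) / (1 + 0.44×4.24 + 0.118×0.533 + 0.31×6.17 + 0.05×4.07) = 2.001/5.045 = 0.3967 J/s.

0.397 J/s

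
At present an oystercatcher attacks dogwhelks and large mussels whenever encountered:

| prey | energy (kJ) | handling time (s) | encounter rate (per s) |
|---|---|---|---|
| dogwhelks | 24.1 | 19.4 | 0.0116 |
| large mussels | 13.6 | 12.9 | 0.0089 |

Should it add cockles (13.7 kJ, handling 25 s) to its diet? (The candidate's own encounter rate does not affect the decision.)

Intake rate on the current diet: R = (0.0116×24.1 + 0.0089×13.6) / (1 + 0.0116×19.4 + 0.0089×12.9) = 0.4006/1.34 = 0.299 kJ/s.
Profitability of cockles: 13.7/25 = 0.548 kJ/s.
0.548 > 0.299, so adding cockles raises the average — include it.

Yes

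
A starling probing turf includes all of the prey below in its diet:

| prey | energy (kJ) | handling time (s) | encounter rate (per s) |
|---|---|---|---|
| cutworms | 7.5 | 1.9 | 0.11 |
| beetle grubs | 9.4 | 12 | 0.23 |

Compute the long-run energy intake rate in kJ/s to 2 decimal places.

R = (0.11×7.5 + 0.23×9.4) / (1 + 0.11×1.9 + 0.23×12) = 2.987/3.969 = 0.7526 kJ/s.

0.75 kJ/s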